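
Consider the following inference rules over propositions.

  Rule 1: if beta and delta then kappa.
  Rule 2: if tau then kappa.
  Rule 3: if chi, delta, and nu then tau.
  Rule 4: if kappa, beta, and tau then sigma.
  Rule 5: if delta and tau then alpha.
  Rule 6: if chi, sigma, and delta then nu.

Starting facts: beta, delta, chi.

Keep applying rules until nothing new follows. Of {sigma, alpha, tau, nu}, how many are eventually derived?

sigma would need kappa, beta, and tau (Rule 4), but tau is never established.
alpha would need delta and tau (Rule 5), but tau is never established.
tau would need chi, delta, and nu (Rule 3), but nu is never established.
nu would need chi, sigma, and delta (Rule 6), but sigma is never established.
None of the 4 are reached.

0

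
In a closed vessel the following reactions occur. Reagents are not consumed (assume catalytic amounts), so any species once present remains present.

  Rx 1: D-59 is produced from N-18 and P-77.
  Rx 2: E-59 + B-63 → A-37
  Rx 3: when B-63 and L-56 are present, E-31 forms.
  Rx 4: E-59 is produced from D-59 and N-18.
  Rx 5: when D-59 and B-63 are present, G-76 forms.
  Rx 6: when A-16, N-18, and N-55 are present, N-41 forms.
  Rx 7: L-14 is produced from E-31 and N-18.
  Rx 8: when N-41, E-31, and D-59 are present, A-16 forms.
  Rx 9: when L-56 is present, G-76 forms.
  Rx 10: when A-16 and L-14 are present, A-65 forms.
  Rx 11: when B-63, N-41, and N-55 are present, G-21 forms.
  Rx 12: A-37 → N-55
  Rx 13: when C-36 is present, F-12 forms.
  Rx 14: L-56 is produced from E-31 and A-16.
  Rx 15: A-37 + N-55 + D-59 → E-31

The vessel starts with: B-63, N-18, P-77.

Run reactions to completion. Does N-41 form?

No

N-41 would need A-16, N-18, and N-55 (Rx 6), but A-16 never forms.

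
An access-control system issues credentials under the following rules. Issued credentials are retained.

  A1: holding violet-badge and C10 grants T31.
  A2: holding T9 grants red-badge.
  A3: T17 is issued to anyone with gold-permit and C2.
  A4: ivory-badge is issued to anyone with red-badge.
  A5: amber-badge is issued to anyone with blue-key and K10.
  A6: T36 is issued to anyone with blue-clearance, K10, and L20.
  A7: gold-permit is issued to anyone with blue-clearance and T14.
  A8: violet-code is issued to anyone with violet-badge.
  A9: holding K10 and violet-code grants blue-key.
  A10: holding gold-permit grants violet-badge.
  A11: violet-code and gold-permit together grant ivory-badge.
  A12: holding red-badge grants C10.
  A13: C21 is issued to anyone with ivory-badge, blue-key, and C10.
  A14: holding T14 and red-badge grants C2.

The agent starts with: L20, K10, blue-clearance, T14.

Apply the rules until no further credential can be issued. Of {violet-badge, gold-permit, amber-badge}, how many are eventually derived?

Holding blue-clearance and T14 grants gold-permit (A7).
Holding gold-permit grants violet-badge (A10).
Holding violet-badge grants violet-code (A8).
Holding K10 and violet-code grants blue-key (A9).
Holding blue-key and K10 grants amber-badge (A5).
violet-badge: reached.
gold-permit: reached.
amber-badge: reached.
All 3 are reached.

3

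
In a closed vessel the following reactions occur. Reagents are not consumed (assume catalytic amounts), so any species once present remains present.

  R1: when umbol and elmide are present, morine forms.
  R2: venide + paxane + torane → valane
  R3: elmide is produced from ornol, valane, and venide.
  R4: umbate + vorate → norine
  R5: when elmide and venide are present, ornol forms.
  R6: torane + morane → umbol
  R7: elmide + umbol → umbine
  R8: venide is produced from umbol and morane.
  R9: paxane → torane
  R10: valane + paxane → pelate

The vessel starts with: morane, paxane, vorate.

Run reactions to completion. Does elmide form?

No

elmide would need ornol, valane, and venide (R3), but ornol never forms.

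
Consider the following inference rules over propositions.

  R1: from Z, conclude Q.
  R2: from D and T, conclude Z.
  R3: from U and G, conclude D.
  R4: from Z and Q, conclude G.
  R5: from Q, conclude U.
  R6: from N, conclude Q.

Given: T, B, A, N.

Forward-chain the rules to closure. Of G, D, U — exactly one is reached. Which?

From N, R6 gives Q.
From Q, R5 gives U.
G would need Z and Q (R4), but Z is never established. D would need U and G (R3), but G is never established.

U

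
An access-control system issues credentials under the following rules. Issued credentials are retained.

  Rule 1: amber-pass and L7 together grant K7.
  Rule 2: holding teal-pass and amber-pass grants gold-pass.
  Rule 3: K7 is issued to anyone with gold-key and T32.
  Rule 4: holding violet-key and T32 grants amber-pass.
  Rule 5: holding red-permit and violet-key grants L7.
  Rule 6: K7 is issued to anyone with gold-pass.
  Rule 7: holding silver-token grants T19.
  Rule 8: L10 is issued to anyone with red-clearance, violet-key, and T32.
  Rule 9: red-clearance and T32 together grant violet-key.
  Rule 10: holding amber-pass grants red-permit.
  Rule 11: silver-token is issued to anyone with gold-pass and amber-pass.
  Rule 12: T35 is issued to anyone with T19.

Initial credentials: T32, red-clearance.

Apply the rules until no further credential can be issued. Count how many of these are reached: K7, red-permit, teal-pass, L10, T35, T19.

3

Holding red-clearance and T32 grants violet-key (Rule 9).
Holding violet-key and T32 grants amber-pass (Rule 4).
Holding red-clearance, violet-key, and T32 grants L10 (Rule 8).
Holding amber-pass grants red-permit (Rule 10).
Holding red-permit and violet-key grants L7 (Rule 5).
Holding amber-pass and L7 grants K7 (Rule 1).
K7: reached.
red-permit: reached.
No rule produces teal-pass, and it is not given.
L10: reached.
T35 would need T19 (Rule 12), but T19 is never granted.
T19 would need silver-token (Rule 7), but silver-token is never granted.
Reached: K7, red-permit, and L10 — 3 of the 6.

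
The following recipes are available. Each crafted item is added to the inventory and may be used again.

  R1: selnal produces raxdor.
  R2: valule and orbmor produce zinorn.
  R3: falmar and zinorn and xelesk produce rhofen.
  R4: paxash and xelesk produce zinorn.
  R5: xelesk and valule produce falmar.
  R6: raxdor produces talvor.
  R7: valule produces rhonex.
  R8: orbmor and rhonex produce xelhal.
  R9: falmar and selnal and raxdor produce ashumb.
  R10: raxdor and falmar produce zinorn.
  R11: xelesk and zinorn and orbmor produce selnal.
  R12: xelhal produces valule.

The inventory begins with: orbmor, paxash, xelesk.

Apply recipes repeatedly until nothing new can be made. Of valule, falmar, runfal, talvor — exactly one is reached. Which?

Using R4, paxash and xelesk make zinorn.
Using R11, xelesk, zinorn, and orbmor make selnal.
Using R1, selnal makes raxdor.
raxdor → talvor (R6).
falmar would need xelesk and valule (R5), but valule is never obtained. No rule produces runfal, and it is not given. valule would need xelhal (R12), but xelhal is never obtained.

talvor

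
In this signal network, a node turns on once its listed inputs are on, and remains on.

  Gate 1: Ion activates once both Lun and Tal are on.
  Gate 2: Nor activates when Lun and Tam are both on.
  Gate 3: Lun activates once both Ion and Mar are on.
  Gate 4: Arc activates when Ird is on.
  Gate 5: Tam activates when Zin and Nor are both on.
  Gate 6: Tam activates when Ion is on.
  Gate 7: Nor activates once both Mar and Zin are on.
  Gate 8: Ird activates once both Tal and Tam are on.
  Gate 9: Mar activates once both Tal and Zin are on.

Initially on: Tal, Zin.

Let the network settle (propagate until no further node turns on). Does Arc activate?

Yes

Tal and Zin are on, so Mar activates (Gate 9).
Mar and Zin are on, so Nor activates (Gate 7).
Gate 5: Zin and Nor on → Tam on.
Gate 8: Tal and Tam on → Ird on.
Gate 4: Ird on → Arc on.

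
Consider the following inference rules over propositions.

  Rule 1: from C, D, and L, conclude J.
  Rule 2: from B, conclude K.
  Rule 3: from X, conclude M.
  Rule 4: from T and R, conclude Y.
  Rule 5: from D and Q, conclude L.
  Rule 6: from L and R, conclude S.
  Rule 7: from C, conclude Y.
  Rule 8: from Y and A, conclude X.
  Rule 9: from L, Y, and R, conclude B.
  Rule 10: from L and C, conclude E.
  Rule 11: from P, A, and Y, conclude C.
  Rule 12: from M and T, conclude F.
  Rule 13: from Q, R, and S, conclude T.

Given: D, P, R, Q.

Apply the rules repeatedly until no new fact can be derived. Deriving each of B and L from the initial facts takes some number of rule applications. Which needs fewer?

L: D and Q hold, so L follows (Rule 5). [1 rule application]
B: From D and Q, Rule 5 gives L. L and R hold, so S follows (Rule 6). Q, R, and S hold, so T follows (Rule 13). T and R hold, so Y follows (Rule 4). From L, Y, and R, Rule 9 gives B. [5 rule applications]
L needs fewer.

L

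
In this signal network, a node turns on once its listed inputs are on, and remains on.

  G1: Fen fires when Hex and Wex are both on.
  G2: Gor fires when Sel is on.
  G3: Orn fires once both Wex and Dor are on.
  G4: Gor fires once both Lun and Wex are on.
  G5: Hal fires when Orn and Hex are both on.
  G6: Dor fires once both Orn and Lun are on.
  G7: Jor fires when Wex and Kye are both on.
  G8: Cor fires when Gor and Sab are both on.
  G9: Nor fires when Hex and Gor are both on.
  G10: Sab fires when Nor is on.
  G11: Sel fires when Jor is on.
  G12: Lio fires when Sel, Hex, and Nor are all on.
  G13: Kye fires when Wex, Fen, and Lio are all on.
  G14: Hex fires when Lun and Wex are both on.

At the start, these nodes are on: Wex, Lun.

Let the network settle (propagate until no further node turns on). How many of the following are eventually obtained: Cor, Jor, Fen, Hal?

G14: Lun and Wex on → Hex on.
Lun and Wex are on, so Gor fires (G4).
Hex and Wex are on, so Fen fires (G1).
G9: Hex and Gor on → Nor on.
G10: Nor on → Sab on.
Gor and Sab are on, so Cor fires (G8).
Cor: reached.
Jor would need Wex and Kye (G7), but Kye never turns on.
Fen: reached.
Hal would need Orn and Hex (G5), but Orn never turns on.
Reached: Cor and Fen — 2 of the 4.

2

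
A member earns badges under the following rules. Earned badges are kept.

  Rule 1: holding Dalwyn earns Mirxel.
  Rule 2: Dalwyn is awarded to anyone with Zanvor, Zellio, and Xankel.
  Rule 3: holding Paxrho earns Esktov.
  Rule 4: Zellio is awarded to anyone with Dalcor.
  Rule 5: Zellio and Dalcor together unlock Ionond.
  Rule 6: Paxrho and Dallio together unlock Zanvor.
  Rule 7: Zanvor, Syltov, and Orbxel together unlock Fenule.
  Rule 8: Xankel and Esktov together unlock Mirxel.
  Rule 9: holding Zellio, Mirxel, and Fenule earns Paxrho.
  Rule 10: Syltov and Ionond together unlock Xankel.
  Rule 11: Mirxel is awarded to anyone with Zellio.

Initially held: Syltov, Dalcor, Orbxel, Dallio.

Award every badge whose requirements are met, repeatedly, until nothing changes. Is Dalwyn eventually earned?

No

Dalwyn would need Zanvor, Zellio, and Xankel (Rule 2), but Zanvor is never earned.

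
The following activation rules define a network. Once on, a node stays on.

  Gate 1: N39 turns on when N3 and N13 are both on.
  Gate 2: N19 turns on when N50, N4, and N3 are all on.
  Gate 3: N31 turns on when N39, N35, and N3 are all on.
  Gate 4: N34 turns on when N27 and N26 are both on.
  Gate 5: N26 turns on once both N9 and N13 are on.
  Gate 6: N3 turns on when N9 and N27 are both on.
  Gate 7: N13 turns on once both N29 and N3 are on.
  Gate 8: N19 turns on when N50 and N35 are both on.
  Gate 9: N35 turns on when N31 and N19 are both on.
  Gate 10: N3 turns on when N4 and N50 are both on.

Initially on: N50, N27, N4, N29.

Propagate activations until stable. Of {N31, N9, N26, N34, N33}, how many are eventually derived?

0

N31 would need N39, N35, and N3 (Gate 3), but N35 never turns on.
No rule produces N9, and it is not given.
N26 would need N9 and N13 (Gate 5), but N9 never turns on.
N34 would need N27 and N26 (Gate 4), but N26 never turns on.
No rule produces N33, and it is not given.
None of the 5 are reached.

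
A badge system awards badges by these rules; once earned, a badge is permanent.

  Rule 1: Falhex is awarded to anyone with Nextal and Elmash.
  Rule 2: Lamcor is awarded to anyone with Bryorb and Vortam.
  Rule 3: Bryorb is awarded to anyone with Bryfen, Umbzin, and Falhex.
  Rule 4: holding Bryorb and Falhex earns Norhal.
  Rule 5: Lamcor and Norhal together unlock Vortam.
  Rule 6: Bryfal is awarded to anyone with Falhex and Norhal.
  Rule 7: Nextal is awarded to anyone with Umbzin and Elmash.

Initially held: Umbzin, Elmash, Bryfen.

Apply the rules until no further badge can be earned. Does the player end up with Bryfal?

With Umbzin and Elmash, Nextal is earned (Rule 7).
With Nextal and Elmash, Falhex is earned (Rule 1).
With Bryfen, Umbzin, and Falhex, Bryorb is earned (Rule 3).
With Bryorb and Falhex, Norhal is earned (Rule 4).
With Falhex and Norhal, Bryfal is earned (Rule 6).

Yes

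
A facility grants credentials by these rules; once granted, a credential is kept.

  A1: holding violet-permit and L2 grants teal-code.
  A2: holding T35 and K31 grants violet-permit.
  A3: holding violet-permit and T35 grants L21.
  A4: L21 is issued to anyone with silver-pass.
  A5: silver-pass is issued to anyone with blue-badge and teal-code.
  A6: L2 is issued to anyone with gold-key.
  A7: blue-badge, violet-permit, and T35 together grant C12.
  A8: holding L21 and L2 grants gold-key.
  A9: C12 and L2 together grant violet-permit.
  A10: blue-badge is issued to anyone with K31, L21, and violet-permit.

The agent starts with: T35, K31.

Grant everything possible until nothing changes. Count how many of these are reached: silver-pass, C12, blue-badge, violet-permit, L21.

Holding T35 and K31 grants violet-permit (A2).
Holding violet-permit and T35 grants L21 (A3).
Holding K31, L21, and violet-permit grants blue-badge (A10).
Holding blue-badge, violet-permit, and T35 grants C12 (A7).
silver-pass would need blue-badge and teal-code (A5), but teal-code is never granted.
C12: reached.
blue-badge: reached.
violet-permit: reached.
L21: reached.
Reached: C12, blue-badge, violet-permit, and L21 — 4 of the 5.

4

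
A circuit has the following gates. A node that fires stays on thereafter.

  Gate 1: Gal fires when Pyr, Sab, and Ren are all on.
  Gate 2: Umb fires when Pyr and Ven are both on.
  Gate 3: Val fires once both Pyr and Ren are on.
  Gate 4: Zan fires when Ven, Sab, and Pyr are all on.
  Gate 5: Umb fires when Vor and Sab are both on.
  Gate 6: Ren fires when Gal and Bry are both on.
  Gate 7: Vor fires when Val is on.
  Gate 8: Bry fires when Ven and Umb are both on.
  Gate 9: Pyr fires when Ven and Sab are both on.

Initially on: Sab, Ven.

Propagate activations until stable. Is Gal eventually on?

Gal would need Pyr, Sab, and Ren (Gate 1), but Ren never turns on.

No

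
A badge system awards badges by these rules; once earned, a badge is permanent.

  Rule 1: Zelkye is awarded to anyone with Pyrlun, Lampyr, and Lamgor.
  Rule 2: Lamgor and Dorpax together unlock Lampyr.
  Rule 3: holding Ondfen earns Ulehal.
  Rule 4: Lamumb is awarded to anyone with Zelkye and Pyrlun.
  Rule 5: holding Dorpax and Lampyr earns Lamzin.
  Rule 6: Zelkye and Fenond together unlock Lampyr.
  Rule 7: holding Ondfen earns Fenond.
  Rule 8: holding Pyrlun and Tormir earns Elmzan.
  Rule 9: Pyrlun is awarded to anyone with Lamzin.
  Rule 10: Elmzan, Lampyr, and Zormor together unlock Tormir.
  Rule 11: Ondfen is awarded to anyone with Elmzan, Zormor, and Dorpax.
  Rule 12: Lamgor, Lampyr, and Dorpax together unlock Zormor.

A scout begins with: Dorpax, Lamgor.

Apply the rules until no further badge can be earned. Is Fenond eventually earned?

No

Fenond would need Ondfen (Rule 7), but Ondfen is never earned.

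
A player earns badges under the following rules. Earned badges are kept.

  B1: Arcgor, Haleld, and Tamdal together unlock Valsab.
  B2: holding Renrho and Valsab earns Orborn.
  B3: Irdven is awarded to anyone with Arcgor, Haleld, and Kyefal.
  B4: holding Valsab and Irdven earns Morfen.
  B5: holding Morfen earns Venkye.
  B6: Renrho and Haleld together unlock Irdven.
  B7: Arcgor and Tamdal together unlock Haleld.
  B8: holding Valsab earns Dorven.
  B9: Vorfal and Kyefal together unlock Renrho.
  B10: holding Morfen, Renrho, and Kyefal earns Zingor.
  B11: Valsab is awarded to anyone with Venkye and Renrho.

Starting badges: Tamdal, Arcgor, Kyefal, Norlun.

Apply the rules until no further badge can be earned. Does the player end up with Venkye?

With Arcgor and Tamdal, Haleld is earned (B7).
With Arcgor, Haleld, and Tamdal, Valsab is earned (B1).
With Arcgor, Haleld, and Kyefal, Irdven is earned (B3).
With Valsab and Irdven, Morfen is earned (B4).
With Morfen, Venkye is earned (B5).

Yes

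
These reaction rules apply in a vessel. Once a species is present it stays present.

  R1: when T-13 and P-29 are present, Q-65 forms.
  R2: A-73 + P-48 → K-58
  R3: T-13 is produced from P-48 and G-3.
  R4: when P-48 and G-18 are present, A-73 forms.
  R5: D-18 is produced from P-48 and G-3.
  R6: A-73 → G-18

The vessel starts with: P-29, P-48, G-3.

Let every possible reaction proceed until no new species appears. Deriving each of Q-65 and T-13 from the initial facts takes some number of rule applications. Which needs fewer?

T-13: P-48 and G-3 present → T-13 forms (R3). [1 rule application]
Q-65: P-48 and G-3 present → T-13 forms (R3). T-13 and P-29 present → Q-65 forms (R1). [2 rule applications]
T-13 needs fewer.

T-13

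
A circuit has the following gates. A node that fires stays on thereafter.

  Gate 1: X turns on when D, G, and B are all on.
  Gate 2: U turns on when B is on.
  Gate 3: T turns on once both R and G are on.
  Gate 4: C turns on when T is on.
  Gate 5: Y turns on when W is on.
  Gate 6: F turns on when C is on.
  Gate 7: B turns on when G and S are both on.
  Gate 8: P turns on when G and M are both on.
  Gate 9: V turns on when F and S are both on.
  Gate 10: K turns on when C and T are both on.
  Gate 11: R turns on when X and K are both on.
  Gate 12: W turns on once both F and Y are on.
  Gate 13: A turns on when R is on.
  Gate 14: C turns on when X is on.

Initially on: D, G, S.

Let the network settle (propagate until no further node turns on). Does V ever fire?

G and S are on, so B turns on (Gate 7).
Gate 1: D, G, and B on → X on.
X is on, so C turns on (Gate 14).
C is on, so F turns on (Gate 6).
F and S are on, so V turns on (Gate 9).

Yes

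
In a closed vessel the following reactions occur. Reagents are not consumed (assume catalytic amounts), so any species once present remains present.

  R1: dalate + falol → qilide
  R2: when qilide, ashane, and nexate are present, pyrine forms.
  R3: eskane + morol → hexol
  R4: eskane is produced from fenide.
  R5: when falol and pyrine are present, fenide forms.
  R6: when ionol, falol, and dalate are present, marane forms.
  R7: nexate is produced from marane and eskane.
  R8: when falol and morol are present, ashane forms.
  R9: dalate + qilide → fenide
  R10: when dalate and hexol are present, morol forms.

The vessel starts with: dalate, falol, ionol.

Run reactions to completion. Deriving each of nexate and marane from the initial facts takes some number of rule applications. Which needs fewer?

marane

marane: ionol, falol, and dalate present → marane forms (R6). [1 rule application]
nexate: dalate and falol present → qilide forms (R1). ionol, falol, and dalate present → marane forms (R6). dalate and qilide present → fenide forms (R9). fenide present → eskane forms (R4). marane and eskane present → nexate forms (R7). [5 rule applications]
marane needs fewer.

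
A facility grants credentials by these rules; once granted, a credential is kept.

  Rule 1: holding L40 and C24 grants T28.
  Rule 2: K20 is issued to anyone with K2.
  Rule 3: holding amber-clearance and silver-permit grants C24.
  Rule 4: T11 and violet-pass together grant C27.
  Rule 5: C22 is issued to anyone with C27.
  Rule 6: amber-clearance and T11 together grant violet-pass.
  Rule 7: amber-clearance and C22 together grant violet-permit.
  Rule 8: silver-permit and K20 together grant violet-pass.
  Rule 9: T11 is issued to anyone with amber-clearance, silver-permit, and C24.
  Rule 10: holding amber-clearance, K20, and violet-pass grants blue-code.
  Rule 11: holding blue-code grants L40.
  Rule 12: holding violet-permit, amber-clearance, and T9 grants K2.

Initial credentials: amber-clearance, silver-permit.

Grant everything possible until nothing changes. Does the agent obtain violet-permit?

Yes

Holding amber-clearance and silver-permit grants C24 (Rule 3).
Holding amber-clearance, silver-permit, and C24 grants T11 (Rule 9).
Holding amber-clearance and T11 grants violet-pass (Rule 6).
Holding T11 and violet-pass grants C27 (Rule 4).
Holding C27 grants C22 (Rule 5).
Holding amber-clearance and C22 grants violet-permit (Rule 7).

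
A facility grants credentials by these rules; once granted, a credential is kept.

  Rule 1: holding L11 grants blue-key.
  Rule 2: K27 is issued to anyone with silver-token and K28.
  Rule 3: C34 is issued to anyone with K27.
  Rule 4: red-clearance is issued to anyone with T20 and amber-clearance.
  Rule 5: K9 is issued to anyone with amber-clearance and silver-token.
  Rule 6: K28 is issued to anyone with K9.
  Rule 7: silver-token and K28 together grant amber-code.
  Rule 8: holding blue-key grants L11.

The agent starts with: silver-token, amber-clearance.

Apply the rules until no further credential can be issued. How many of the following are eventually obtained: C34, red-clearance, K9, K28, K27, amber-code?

Holding amber-clearance and silver-token grants K9 (Rule 5).
Holding K9 grants K28 (Rule 6).
Holding silver-token and K28 grants amber-code (Rule 7).
Holding silver-token and K28 grants K27 (Rule 2).
Holding K27 grants C34 (Rule 3).
C34: reached.
red-clearance would need T20 and amber-clearance (Rule 4), but T20 is never granted.
K9: reached.
K28: reached.
K27: reached.
amber-code: reached.
Reached: C34, K9, K28, K27, and amber-code — 5 of the 6.

5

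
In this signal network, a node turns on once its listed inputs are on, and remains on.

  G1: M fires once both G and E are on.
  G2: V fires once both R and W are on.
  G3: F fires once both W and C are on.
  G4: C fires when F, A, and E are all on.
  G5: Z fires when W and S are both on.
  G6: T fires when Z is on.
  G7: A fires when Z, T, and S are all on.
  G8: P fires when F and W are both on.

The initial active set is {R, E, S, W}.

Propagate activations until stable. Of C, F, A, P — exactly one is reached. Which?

G5: W and S on → Z on.
G6: Z on → T on.
Z, T, and S are on, so A fires (G7).
P would need F and W (G8), but F never turns on. C would need F, A, and E (G4), but F never turns on. F would need W and C (G3), but C never turns on.

A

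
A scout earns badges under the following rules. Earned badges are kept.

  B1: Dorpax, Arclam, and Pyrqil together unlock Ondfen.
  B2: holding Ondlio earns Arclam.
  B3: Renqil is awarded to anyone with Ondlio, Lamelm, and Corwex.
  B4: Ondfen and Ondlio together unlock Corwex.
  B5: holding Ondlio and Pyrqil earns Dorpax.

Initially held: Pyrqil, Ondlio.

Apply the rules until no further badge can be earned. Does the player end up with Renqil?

No

Renqil would need Ondlio, Lamelm, and Corwex (B3), but Lamelm is never earned.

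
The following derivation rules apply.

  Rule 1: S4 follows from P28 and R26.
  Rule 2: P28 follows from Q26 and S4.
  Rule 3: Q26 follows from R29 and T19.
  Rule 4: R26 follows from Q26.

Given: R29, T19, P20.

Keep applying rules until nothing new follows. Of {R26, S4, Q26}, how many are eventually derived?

2

R29 and T19 hold, so Q26 follows (Rule 3).
Q26 holds, so R26 follows (Rule 4).
R26: reached.
S4 would need P28 and R26 (Rule 1), but P28 is never established.
Q26: reached.
Reached: R26 and Q26 — 2 of the 3.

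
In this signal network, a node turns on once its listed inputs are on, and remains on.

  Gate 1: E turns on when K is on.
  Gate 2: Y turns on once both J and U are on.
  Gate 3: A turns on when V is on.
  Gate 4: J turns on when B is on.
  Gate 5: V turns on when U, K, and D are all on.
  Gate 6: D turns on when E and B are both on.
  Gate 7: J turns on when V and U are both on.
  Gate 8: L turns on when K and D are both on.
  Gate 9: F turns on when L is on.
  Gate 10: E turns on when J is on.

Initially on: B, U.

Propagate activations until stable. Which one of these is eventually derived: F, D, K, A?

D

B is on, so J turns on (Gate 4).
Gate 10: J on → E on.
E and B are on, so D turns on (Gate 6).
A would need V (Gate 3), but V never turns on. F would need L (Gate 9), but L never turns on. No rule produces K, and it is not given.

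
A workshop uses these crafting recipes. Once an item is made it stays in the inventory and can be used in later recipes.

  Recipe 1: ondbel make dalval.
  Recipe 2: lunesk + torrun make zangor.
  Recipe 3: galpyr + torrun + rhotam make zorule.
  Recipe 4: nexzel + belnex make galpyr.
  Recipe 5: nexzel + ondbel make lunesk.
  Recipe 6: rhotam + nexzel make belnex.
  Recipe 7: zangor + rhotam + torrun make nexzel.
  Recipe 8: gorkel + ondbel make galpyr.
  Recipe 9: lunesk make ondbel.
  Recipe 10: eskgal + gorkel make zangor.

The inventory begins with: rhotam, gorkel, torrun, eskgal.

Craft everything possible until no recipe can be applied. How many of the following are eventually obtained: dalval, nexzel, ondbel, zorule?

Using Recipe 10, eskgal and gorkel make zangor.
Using Recipe 7, zangor, rhotam, and torrun make nexzel.
Using Recipe 6, rhotam and nexzel make belnex.
Using Recipe 4, nexzel and belnex make galpyr.
galpyr + torrun + rhotam → zorule (Recipe 3).
dalval would need ondbel (Recipe 1), but ondbel is never obtained.
nexzel: reached.
ondbel would need lunesk (Recipe 9), but lunesk is never obtained.
zorule: reached.
Reached: nexzel and zorule — 2 of the 4.

2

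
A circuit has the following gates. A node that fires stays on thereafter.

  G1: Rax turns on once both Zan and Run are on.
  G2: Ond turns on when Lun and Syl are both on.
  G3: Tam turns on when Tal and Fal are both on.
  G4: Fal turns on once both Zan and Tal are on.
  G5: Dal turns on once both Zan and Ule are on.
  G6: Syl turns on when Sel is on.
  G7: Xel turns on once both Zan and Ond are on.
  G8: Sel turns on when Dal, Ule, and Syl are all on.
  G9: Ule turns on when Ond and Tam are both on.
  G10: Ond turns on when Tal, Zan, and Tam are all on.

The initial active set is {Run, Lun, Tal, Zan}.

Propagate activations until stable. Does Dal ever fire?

Zan and Tal are on, so Fal turns on (G4).
G3: Tal and Fal on → Tam on.
Tal, Zan, and Tam are on, so Ond turns on (G10).
G9: Ond and Tam on → Ule on.
Zan and Ule are on, so Dal turns on (G5).

Yes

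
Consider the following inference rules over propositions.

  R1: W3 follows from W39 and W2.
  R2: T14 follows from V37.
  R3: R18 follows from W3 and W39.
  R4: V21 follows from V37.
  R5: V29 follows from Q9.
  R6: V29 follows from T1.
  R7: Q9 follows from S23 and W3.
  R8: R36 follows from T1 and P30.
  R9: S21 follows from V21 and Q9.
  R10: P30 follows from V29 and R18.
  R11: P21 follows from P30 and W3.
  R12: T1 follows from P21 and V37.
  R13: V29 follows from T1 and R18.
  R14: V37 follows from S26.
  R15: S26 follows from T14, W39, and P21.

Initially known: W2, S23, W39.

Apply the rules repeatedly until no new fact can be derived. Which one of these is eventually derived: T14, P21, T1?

W39 and W2 hold, so W3 follows (R1).
From W3 and W39, R3 gives R18.
S23 and W3 hold, so Q9 follows (R7).
From Q9, R5 gives V29.
From V29 and R18, R10 gives P30.
From P30 and W3, R11 gives P21.
T1 would need P21 and V37 (R12), but V37 is never established. T14 would need V37 (R2), but V37 is never established.

P21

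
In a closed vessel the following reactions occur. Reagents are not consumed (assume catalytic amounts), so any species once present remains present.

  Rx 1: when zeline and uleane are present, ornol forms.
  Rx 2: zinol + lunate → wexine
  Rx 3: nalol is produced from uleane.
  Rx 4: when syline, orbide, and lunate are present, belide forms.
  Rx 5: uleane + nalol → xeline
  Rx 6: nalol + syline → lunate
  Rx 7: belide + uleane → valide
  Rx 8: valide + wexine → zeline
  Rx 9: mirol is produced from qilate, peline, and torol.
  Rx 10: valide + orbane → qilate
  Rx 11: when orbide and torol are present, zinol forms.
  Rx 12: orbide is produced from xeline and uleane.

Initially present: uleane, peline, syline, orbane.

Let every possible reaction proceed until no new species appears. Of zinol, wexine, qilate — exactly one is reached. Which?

uleane present → nalol forms (Rx 3).
uleane and nalol present → xeline forms (Rx 5).
nalol and syline present → lunate forms (Rx 6).
xeline and uleane present → orbide forms (Rx 12).
syline, orbide, and lunate present → belide forms (Rx 4).
belide and uleane present → valide forms (Rx 7).
valide and orbane present → qilate forms (Rx 10).
wexine would need zinol and lunate (Rx 2), but zinol never forms. zinol would need orbide and torol (Rx 11), but torol never forms.

qilate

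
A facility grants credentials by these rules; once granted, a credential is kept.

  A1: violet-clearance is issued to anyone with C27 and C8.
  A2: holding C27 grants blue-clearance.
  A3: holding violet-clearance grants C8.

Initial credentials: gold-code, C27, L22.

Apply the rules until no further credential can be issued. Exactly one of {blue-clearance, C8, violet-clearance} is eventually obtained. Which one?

blue-clearance

Holding C27 grants blue-clearance (A2).
C8 would need violet-clearance (A3), but violet-clearance is never granted. violet-clearance would need C27 and C8 (A1), but C8 is never granted.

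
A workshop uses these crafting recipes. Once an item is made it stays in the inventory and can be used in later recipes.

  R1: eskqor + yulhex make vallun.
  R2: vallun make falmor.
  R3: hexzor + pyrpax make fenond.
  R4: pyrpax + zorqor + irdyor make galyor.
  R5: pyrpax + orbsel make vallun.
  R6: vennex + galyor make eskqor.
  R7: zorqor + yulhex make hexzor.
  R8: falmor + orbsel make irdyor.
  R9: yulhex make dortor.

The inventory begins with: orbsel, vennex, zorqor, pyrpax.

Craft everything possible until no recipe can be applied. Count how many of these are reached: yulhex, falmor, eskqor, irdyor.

Using R5, pyrpax and orbsel make vallun.
vallun → falmor (R2).
Using R8, falmor and orbsel make irdyor.
Using R4, pyrpax, zorqor, and irdyor make galyor.
vennex + galyor → eskqor (R6).
No rule produces yulhex, and it is not given.
falmor: reached.
eskqor: reached.
irdyor: reached.
Reached: falmor, eskqor, and irdyor — 3 of the 4.

3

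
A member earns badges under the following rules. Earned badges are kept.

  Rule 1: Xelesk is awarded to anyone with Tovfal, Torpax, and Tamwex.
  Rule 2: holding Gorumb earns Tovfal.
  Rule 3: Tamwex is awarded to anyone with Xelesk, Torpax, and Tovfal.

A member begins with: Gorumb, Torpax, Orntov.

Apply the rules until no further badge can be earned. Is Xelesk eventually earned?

Xelesk would need Tovfal, Torpax, and Tamwex (Rule 1), but Tamwex is never earned.

No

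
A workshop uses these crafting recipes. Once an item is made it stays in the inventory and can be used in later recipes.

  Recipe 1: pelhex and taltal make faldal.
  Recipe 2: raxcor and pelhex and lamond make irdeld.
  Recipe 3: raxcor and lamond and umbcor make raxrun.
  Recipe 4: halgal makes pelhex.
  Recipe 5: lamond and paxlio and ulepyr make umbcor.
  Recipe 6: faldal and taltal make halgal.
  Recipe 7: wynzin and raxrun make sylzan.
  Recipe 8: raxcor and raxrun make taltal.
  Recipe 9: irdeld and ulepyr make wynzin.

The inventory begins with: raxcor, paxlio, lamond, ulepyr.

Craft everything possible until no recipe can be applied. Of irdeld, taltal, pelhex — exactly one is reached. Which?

Using Recipe 5, lamond, paxlio, and ulepyr make umbcor.
raxcor and lamond and umbcor → raxrun (Recipe 3).
Using Recipe 8, raxcor and raxrun make taltal.
pelhex would need halgal (Recipe 4), but halgal is never obtained. irdeld would need raxcor, pelhex, and lamond (Recipe 2), but pelhex is never obtained.

taltal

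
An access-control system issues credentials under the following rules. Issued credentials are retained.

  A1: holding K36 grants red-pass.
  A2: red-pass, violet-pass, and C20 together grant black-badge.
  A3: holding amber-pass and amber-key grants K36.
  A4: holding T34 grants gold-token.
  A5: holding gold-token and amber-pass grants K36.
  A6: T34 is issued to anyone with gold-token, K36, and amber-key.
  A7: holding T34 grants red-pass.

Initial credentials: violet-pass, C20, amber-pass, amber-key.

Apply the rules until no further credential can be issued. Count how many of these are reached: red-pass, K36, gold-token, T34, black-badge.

3

Holding amber-pass and amber-key grants K36 (A3).
Holding K36 grants red-pass (A1).
Holding red-pass, violet-pass, and C20 grants black-badge (A2).
red-pass: reached.
K36: reached.
gold-token would need T34 (A4), but T34 is never granted.
T34 would need gold-token, K36, and amber-key (A6), but gold-token is never granted.
black-badge: reached.
Reached: red-pass, K36, and black-badge — 3 of the 5.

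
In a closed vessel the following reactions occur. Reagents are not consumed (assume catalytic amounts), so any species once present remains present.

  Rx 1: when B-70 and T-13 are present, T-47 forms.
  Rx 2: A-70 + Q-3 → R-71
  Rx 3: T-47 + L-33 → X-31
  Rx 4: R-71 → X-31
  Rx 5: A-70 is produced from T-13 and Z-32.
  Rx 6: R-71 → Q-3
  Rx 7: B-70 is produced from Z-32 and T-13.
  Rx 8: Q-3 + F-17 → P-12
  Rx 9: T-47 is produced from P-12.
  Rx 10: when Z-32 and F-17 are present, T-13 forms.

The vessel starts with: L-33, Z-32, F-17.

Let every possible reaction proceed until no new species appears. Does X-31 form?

Z-32 and F-17 present → T-13 forms (Rx 10).
Z-32 and T-13 present → B-70 forms (Rx 7).
B-70 and T-13 present → T-47 forms (Rx 1).
T-47 and L-33 present → X-31 forms (Rx 3).

Yes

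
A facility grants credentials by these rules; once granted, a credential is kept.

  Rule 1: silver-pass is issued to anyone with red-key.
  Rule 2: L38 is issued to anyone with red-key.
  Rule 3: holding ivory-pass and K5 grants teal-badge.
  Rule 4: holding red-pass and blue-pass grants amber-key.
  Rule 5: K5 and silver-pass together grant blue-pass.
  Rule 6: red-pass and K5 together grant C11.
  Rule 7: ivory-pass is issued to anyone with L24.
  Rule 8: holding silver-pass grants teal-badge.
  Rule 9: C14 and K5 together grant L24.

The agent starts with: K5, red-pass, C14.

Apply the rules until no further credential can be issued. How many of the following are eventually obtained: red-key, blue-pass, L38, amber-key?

No rule produces red-key, and it is not given.
blue-pass would need K5 and silver-pass (Rule 5), but silver-pass is never granted.
L38 would need red-key (Rule 2), but red-key is never granted.
amber-key would need red-pass and blue-pass (Rule 4), but blue-pass is never granted.
None of the 4 are reached.

0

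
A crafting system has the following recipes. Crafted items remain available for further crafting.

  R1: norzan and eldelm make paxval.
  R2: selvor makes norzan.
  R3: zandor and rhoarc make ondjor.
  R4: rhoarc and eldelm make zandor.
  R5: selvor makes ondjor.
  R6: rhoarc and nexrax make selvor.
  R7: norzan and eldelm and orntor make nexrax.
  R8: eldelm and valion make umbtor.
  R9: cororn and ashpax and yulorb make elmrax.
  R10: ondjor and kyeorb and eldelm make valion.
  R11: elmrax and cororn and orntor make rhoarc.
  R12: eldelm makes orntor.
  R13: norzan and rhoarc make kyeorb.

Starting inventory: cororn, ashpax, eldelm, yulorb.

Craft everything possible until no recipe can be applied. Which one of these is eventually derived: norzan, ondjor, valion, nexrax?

ondjor

Using R9, cororn, ashpax, and yulorb make elmrax.
eldelm → orntor (R12).
elmrax and cororn and orntor → rhoarc (R11).
Using R4, rhoarc and eldelm make zandor.
Using R3, zandor and rhoarc make ondjor.
nexrax would need norzan, eldelm, and orntor (R7), but norzan is never obtained. norzan would need selvor (R2), but selvor is never obtained. valion would need ondjor, kyeorb, and eldelm (R10), but kyeorb is never obtained.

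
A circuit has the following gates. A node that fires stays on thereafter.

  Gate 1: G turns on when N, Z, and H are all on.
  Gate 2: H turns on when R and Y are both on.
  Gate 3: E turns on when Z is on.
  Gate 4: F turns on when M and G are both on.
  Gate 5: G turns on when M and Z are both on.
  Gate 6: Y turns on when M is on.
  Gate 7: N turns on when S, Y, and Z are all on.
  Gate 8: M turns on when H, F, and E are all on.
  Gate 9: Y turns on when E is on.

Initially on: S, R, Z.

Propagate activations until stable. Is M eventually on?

No

M would need H, F, and E (Gate 8), but F never turns on.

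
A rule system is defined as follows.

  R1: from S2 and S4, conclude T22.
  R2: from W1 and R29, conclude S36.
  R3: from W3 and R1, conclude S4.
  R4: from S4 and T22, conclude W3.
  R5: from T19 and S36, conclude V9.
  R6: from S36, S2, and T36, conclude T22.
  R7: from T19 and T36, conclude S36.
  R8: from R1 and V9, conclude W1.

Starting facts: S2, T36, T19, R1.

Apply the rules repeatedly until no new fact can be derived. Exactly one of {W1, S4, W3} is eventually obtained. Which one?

T19 and T36 hold, so S36 follows (R7).
From T19 and S36, R5 gives V9.
R1 and V9 hold, so W1 follows (R8).
S4 would need W3 and R1 (R3), but W3 is never established. W3 would need S4 and T22 (R4), but S4 is never established.

W1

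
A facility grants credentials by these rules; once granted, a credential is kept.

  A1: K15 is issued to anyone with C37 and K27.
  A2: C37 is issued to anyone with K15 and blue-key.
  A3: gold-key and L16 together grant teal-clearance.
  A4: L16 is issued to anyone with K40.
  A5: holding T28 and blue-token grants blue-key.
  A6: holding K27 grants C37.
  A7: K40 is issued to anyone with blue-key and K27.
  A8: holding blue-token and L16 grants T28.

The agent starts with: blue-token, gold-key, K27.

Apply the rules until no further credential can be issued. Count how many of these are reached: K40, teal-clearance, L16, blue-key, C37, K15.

Holding K27 grants C37 (A6).
Holding C37 and K27 grants K15 (A1).
K40 would need blue-key and K27 (A7), but blue-key is never granted.
teal-clearance would need gold-key and L16 (A3), but L16 is never granted.
L16 would need K40 (A4), but K40 is never granted.
blue-key would need T28 and blue-token (A5), but T28 is never granted.
C37: reached.
K15: reached.
Reached: C37 and K15 — 2 of the 6.

2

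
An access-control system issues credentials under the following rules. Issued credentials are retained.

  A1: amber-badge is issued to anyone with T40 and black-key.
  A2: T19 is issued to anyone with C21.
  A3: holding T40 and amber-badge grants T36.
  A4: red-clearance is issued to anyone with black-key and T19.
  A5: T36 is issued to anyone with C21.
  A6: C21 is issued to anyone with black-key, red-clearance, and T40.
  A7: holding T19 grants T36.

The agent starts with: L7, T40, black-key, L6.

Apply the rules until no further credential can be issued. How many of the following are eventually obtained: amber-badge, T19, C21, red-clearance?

1

Holding T40 and black-key grants amber-badge (A1).
amber-badge: reached.
T19 would need C21 (A2), but C21 is never granted.
C21 would need black-key, red-clearance, and T40 (A6), but red-clearance is never granted.
red-clearance would need black-key and T19 (A4), but T19 is never granted.
Reached: amber-badge — 1 of the 4.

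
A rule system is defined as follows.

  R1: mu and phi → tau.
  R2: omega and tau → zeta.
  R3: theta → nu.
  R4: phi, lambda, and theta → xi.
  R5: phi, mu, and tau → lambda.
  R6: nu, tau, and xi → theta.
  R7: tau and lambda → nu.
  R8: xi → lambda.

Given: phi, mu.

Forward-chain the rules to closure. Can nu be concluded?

Yes

mu and phi hold, so tau follows (R1).
From phi, mu, and tau, R5 gives lambda.
From tau and lambda, R7 gives nu.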